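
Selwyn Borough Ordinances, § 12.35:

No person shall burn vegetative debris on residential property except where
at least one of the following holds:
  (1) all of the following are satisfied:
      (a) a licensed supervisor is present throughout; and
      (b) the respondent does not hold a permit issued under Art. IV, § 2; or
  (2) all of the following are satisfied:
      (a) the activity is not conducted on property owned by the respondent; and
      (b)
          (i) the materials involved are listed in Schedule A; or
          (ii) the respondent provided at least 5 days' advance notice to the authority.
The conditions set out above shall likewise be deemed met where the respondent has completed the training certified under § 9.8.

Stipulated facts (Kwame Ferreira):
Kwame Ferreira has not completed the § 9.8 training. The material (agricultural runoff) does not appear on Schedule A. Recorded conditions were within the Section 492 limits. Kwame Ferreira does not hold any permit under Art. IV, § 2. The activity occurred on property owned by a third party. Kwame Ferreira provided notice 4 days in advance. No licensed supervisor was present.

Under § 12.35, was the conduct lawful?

(a) supervisor present — not satisfied.
(b) not (holds permit) — met.
(1) = F AND T = false.
(a) not (own property) — met.
(i) Schedule A material — not met.
(ii) ≥5 days' notice — not satisfied.
So (b) is not satisfied (F OR F).
(2) = T AND F = false.
Overall: F OR F → false.
Exception (training certified) — not satisfied.
Result: main false OR exception false → false.

No — unlawful.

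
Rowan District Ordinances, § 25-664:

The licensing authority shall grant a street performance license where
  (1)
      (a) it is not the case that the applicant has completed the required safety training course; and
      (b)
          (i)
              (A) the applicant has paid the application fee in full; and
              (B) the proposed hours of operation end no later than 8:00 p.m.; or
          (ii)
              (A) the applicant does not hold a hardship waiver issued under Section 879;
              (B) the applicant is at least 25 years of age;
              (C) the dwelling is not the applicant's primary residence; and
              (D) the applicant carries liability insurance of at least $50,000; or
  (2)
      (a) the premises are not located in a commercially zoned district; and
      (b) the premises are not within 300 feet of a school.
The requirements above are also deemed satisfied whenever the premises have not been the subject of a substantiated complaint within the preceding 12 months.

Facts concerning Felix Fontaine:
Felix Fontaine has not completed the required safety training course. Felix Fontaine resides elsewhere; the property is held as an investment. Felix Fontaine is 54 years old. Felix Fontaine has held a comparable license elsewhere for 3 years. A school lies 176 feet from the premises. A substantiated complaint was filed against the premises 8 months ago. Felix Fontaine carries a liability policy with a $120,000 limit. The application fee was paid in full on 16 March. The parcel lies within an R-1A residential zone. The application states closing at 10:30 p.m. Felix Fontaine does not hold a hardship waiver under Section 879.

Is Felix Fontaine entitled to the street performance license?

(a) not (safety training) — holds.
(A) fee paid — satisfied.
(B) closes by 8 p.m. — fails.
So (i) is not satisfied (T AND F).
(A) not (hardship waiver) — satisfied.
(B) age ≥ 25 — satisfied.
(C) not (primary residence) — holds.
(D) insurance ≥ $50,000 — satisfied.
(ii) = T AND T AND T AND T = true.
(b): F OR T → true.
So (1) is satisfied (T AND T).
(a) not (commercially zoned) — satisfied.
(b) ≥300 ft from school — not met.
So (2) is not satisfied (T AND F).
So Overall is satisfied (T OR F).
Exception (no complaint in 12 mo.) — not satisfied.
Result: main true OR exception false → true.

Yes — granted.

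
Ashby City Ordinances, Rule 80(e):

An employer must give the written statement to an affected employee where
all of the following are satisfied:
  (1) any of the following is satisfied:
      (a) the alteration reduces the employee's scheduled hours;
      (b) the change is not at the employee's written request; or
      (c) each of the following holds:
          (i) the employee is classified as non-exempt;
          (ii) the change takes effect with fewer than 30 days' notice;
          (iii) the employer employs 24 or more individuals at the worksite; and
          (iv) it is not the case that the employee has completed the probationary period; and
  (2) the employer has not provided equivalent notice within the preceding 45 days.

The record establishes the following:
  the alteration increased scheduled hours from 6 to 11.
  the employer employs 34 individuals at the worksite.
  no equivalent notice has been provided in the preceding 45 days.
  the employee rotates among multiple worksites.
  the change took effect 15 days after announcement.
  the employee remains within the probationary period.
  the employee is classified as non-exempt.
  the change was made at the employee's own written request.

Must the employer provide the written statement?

(a) hours reduced — fails.
(b) not employee-requested — fails.
(i) non-exempt — holds.
(ii) < 30 days' notice — satisfied.
(iii) ≥ 24 at site — holds.
(iv) not (past probation) — met.
(c): T AND T AND T AND T → true.
So (1) is satisfied (F OR F OR T).
(2) no recent notice — satisfied.
Overall = T AND T = true.

Yes — required.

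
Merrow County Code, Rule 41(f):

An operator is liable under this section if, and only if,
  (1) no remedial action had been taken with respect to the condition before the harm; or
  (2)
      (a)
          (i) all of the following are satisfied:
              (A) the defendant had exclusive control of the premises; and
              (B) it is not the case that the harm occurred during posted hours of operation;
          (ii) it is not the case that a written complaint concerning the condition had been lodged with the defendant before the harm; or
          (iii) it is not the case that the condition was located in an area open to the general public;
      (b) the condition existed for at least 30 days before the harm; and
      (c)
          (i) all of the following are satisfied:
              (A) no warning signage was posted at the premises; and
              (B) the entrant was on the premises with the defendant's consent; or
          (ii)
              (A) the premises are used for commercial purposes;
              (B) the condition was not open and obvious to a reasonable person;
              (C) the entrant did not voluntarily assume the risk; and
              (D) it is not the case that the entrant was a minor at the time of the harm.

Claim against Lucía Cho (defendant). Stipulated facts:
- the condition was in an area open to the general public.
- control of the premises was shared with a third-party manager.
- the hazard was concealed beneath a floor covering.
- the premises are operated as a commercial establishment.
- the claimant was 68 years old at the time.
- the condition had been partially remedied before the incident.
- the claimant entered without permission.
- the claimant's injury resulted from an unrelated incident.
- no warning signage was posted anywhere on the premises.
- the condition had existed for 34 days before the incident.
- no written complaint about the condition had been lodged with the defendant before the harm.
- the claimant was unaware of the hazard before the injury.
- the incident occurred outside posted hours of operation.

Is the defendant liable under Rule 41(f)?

Yes — liable.

(1) no remedial action — not met.
(A) exclusive control — fails.
(B) not (during posted hours) — holds.
(i): F AND T → false.
(ii) not (complaint lodged) — met.
(iii) not (public area) — not met.
(a): F OR T OR F → true.
(b) condition ≥30 days old — satisfied.
(A) no signage posted — satisfied.
(B) consent to enter — fails.
(i) = T AND F = false.
(A) commercial use — holds.
(B) not open/obvious — satisfied.
(C) no assumed risk — holds.
(D) not (entrant a minor) — met.
So (ii) is satisfied (T AND T AND T AND T).
(c) = F OR T = true.
(2) = T AND T AND T = true.
Overall = F OR T = true.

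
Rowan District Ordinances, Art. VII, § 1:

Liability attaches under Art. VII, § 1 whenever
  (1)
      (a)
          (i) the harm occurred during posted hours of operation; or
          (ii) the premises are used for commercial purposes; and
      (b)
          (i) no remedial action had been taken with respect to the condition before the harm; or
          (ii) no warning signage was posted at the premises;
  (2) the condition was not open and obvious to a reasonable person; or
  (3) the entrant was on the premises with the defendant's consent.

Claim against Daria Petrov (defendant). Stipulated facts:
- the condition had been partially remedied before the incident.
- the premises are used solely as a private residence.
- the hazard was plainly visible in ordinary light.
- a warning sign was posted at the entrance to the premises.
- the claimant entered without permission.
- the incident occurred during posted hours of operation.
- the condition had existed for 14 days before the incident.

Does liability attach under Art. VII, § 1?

No — not liable.

(i) during posted hours — met.
(ii) commercial use — fails.
(a): T OR F → true.
(i) no remedial action — not satisfied.
(ii) no signage posted — not met.
So (b) is not satisfied (F OR F).
So (1) is not satisfied (T AND F).
(2) not open/obvious — not satisfied.
(3) consent to enter — not met.
Overall = F OR F OR F = false.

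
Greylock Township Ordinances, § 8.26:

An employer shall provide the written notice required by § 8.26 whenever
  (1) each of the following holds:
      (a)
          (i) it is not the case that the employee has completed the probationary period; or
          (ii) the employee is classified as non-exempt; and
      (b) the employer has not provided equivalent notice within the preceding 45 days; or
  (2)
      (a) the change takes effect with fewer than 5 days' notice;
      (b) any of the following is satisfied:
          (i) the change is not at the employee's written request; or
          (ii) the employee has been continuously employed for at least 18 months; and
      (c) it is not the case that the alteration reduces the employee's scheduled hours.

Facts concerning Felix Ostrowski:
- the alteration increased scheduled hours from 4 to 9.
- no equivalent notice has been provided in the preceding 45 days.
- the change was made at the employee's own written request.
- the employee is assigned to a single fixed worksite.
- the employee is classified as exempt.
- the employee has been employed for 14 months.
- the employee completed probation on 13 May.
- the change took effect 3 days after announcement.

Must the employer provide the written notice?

No — not required.

(i) not (past probation) — fails.
(ii) non-exempt — fails.
So (a) is not satisfied (F OR F).
(b) no recent notice — holds.
(1) = F AND T = false.
(a) < 5 days' notice — met.
(i) not employee-requested — not met.
(ii) tenure ≥ 18 mo. — not met.
(b) = F OR F = false.
(c) not (hours reduced) — holds.
So (2) is not satisfied (T AND F AND T).
Overall = F OR F = false.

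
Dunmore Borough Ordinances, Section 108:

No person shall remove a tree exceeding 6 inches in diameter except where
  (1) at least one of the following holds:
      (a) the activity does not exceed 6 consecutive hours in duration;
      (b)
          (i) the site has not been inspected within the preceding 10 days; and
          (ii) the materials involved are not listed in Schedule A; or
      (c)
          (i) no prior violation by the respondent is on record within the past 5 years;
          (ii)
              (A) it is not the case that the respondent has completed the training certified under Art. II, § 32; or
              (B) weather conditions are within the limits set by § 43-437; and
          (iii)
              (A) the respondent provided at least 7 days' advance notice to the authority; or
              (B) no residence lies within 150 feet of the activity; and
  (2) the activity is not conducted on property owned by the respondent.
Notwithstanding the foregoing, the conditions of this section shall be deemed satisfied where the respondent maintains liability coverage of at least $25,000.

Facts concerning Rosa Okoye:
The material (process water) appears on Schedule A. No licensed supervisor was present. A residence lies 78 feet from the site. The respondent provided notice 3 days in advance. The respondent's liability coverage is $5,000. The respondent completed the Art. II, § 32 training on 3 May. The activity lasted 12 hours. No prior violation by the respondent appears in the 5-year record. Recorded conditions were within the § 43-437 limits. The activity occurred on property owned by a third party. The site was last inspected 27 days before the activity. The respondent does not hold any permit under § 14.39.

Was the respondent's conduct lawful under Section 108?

(a) ≤ 6 hrs duration — not met.
(i) not (site inspected) — satisfied.
(ii) not (Schedule A material) — fails.
So (b) is not satisfied (T AND F).
(i) no prior violation — holds.
(A) not (training certified) — not met.
(B) weather ok — satisfied.
So (ii) is satisfied (F OR T).
(A) ≥7 days' notice — fails.
(B) no residence in 150 ft — fails.
(iii) = F OR F = false.
So (c) is not satisfied (T AND T AND F).
(1) = F OR F OR F = false.
(2) not (own property) — satisfied.
Overall: F AND T → false.
Exception (coverage ≥ $25,000) — not satisfied.
Result: main false OR exception false → false.

No — unlawful.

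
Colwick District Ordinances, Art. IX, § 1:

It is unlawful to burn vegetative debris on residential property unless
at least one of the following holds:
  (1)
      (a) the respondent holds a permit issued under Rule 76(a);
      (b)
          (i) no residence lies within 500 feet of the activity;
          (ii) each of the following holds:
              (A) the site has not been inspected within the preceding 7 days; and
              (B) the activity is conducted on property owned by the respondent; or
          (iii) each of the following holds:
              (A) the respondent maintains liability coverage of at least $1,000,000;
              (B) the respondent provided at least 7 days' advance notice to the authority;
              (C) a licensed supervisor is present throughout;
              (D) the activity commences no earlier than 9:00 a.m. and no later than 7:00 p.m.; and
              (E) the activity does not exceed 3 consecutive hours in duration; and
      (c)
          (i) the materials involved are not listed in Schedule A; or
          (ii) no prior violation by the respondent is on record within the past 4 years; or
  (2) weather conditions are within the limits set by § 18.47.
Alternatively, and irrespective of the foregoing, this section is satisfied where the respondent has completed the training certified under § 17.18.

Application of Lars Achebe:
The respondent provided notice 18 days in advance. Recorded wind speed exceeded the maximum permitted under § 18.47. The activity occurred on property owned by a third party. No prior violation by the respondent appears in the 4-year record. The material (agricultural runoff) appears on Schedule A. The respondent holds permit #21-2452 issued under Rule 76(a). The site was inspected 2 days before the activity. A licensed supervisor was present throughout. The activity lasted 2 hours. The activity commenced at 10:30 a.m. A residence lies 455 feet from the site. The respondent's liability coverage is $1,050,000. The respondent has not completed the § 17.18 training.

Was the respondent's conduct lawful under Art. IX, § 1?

Yes — lawful.

(a) holds permit — met.
(i) no residence in 500 ft — not satisfied.
(A) not (site inspected) — not satisfied.
(B) own property — fails.
So (ii) is not satisfied (F AND F).
(A) coverage ≥ $1,000,000 — holds.
(B) ≥7 days' notice — met.
(C) supervisor present — holds.
(D) start within hours — satisfied.
(E) ≤ 3 hrs duration — satisfied.
So (iii) is satisfied (T AND T AND T AND T AND T).
(b) = F OR F OR T = true.
(i) not (Schedule A material) — not satisfied.
(ii) no prior violation — met.
So (c) is satisfied (F OR T).
So (1) is satisfied (T AND T AND T).
(2) weather ok — not satisfied.
So Overall is satisfied (T OR F).
Exception (training certified) — not satisfied.
Result: main true OR exception false → true.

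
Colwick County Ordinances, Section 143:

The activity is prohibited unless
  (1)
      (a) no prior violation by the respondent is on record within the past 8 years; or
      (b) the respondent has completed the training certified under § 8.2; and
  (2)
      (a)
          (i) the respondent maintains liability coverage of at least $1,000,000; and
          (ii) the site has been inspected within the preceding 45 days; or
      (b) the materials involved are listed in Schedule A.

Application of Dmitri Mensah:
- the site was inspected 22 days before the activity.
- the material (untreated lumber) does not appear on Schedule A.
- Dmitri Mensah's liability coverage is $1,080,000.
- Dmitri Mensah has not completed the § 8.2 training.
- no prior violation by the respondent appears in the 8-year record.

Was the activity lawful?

(a) no prior violation — satisfied.
(b) training certified — fails.
(1): T OR F → true.
(i) coverage ≥ $1,000,000 — satisfied.
(ii) site inspected — satisfied.
(a) = T AND T = true.
(b) Schedule A material — not met.
(2) = T OR F = true.
Overall = T AND T = true.

Yes — lawful.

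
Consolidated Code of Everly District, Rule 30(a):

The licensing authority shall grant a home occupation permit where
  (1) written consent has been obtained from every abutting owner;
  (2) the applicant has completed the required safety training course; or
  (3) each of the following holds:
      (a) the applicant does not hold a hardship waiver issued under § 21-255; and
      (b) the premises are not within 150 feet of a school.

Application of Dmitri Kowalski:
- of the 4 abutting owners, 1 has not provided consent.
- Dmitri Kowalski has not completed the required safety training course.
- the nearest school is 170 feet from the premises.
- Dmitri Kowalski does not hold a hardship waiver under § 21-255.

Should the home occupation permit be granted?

Yes — granted.

(1) all abutters consent — not satisfied.
(2) safety training — fails.
(a) not (hardship waiver) — holds.
(b) ≥150 ft from school — holds.
(3) = T AND T = true.
Overall: F OR F OR T → true.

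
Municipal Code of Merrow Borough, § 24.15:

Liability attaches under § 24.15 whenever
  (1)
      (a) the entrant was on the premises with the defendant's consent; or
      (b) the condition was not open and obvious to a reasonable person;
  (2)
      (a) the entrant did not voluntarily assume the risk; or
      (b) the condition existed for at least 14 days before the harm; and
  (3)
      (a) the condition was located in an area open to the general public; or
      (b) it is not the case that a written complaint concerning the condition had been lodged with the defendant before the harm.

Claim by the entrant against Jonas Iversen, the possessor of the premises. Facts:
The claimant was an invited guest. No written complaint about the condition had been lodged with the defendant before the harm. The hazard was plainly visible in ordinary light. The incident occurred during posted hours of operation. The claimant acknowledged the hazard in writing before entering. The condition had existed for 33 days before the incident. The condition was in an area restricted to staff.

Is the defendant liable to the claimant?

Yes — liable.

(a) consent to enter — satisfied.
(b) not open/obvious — fails.
(1) = T OR F = true.
(a) no assumed risk — not met.
(b) condition ≥14 days old — met.
So (2) is satisfied (F OR T).
(a) public area — fails.
(b) not (complaint lodged) — satisfied.
(3) = F OR T = true.
So Overall is satisfied (T AND T AND T).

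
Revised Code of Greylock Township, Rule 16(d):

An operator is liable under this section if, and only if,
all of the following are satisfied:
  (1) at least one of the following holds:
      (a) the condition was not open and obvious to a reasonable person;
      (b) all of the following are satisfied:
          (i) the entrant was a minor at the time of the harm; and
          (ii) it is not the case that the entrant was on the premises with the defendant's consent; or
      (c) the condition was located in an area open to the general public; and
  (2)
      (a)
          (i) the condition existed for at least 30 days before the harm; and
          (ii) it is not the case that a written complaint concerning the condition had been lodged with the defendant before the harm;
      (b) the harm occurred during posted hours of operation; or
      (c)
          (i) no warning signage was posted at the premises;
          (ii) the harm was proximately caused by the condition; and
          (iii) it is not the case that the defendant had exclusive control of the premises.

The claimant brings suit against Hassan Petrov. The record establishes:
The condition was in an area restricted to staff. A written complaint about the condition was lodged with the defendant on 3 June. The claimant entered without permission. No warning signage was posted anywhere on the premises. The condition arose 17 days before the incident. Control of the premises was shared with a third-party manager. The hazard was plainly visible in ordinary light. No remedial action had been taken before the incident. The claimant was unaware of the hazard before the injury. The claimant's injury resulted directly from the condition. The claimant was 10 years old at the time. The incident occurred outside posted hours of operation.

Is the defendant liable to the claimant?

(a) not open/obvious — fails.
(i) entrant a minor — met.
(ii) not (consent to enter) — met.
So (b) is satisfied (T AND T).
(c) public area — not satisfied.
So (1) is satisfied (F OR T OR F).
(i) condition ≥30 days old — not met.
(ii) not (complaint lodged) — not met.
(a): F AND F → false.
(b) during posted hours — not met.
(i) no signage posted — holds.
(ii) proximate cause — holds.
(iii) not (exclusive control) — met.
(c): T AND T AND T → true.
So (2) is satisfied (F OR F OR T).
So Overall is satisfied (T AND T).

Yes — liable.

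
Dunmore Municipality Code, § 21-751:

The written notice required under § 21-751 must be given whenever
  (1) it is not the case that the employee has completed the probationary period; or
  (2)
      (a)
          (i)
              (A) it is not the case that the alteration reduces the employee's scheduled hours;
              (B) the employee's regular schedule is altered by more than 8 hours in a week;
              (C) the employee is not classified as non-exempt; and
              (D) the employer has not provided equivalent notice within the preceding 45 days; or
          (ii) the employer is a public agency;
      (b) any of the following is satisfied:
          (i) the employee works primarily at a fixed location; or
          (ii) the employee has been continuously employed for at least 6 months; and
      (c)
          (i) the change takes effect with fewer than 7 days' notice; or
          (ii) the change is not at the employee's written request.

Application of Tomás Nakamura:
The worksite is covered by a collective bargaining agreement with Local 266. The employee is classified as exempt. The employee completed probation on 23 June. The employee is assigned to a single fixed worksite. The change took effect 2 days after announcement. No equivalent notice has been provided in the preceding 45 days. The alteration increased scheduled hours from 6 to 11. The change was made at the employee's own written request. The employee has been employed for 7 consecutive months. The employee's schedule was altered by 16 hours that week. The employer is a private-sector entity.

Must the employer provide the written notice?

Yes — required.

(1) not (past probation) — not satisfied.
(A) not (hours reduced) — met.
(B) schedule shift > 8h — satisfied.
(C) not (non-exempt) — met.
(D) no recent notice — met.
(i): T AND T AND T AND T → true.
(ii) public agency — fails.
(a): T OR F → true.
(i) fixed location — met.
(ii) tenure ≥ 6 mo. — holds.
(b): T OR T → true.
(i) < 7 days' notice — met.
(ii) not employee-requested — not satisfied.
(c): T OR F → true.
(2) = T AND T AND T = true.
Overall: F OR T → true.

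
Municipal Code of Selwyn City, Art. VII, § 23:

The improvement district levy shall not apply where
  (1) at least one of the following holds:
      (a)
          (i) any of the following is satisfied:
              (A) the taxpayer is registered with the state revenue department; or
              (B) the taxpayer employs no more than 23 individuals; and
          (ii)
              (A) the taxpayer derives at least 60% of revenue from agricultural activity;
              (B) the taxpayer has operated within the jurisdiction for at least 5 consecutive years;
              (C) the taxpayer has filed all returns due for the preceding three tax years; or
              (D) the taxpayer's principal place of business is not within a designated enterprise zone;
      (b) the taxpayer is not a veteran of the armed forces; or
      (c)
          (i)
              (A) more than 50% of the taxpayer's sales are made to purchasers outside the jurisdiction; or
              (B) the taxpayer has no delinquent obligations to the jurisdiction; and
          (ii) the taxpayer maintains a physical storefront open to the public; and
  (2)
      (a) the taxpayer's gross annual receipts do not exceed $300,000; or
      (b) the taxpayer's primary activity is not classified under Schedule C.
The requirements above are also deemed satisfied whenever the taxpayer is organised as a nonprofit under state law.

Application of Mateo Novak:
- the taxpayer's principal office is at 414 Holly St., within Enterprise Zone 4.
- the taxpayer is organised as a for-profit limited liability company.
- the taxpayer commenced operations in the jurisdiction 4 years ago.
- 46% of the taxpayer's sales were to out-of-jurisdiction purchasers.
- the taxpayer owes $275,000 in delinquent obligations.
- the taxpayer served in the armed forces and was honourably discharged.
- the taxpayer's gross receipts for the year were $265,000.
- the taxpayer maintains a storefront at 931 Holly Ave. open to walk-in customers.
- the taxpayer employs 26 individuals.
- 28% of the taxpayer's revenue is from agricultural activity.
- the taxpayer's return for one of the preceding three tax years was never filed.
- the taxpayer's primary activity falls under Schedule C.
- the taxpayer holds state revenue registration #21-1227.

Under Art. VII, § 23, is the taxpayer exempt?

(A) state-registered — holds.
(B) ≤ 23 employees — not met.
So (i) is satisfied (T OR F).
(A) ≥60% agricultural — not satisfied.
(B) ≥ 5 yrs in jurisdiction — not met.
(C) returns current — not met.
(D) not (in enterprise zone) — fails.
(ii) = F OR F OR F OR F = false.
So (a) is not satisfied (T AND F).
(b) not (veteran) — not met.
(A) >50% out-of-jur. sales — not satisfied.
(B) no delinquency — not met.
(i) = F OR F = false.
(ii) has storefront — met.
So (c) is not satisfied (F AND T).
(1): F OR F OR F → false.
(a) receipts ≤ $300,000 — met.
(b) not (Schedule C activity) — not satisfied.
So (2) is satisfied (T OR F).
Overall: F AND T → false.
Exception (nonprofit) — not satisfied.
Result: main false OR exception false → false.

No — not exempt.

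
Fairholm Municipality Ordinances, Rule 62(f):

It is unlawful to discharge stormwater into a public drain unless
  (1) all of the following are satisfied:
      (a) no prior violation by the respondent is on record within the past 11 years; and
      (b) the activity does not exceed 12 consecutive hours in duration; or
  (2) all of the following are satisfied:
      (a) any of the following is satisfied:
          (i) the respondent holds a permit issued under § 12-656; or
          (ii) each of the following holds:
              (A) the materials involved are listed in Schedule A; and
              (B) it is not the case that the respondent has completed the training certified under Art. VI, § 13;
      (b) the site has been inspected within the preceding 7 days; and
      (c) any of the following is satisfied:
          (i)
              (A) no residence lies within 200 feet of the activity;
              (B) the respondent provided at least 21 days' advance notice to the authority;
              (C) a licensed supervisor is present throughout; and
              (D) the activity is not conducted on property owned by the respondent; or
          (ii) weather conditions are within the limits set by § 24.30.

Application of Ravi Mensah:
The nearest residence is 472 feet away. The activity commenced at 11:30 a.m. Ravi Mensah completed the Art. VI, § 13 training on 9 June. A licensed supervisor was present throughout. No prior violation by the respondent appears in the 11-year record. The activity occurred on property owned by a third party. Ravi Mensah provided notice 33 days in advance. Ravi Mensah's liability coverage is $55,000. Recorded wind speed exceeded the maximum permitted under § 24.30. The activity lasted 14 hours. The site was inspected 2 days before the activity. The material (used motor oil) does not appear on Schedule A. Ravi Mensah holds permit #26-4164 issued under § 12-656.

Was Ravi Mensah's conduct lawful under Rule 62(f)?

Yes — lawful.

(a) no prior violation — satisfied.
(b) ≤ 12 hrs duration — not satisfied.
(1) = T AND F = false.
(i) holds permit — satisfied.
(A) Schedule A material — not satisfied.
(B) not (training certified) — fails.
(ii) = F AND F = false.
(a): T OR F → true.
(b) site inspected — satisfied.
(A) no residence in 200 ft — satisfied.
(B) ≥21 days' notice — satisfied.
(C) supervisor present — met.
(D) not (own property) — holds.
(i): T AND T AND T AND T → true.
(ii) weather ok — not satisfied.
So (c) is satisfied (T OR F).
(2) = T AND T AND T = true.
Overall: F OR T → true.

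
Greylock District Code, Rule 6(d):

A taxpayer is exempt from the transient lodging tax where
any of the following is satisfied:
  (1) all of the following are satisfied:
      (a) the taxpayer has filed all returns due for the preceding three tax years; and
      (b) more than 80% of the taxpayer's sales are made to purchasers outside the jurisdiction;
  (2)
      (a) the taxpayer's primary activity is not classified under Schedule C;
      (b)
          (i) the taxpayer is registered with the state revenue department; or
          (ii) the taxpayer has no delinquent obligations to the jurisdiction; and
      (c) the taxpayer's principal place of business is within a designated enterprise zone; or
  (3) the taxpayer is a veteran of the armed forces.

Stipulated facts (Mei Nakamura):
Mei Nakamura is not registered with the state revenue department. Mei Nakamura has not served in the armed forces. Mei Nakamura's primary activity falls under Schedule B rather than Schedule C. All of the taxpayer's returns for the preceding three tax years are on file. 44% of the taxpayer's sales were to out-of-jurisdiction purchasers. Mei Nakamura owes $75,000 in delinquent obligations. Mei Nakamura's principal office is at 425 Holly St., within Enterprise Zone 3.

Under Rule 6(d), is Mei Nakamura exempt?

No — not exempt.

(a) returns current — satisfied.
(b) >80% out-of-jur. sales — fails.
So (1) is not satisfied (T AND F).
(a) not (Schedule C activity) — holds.
(i) state-registered — not met.
(ii) no delinquency — not met.
So (b) is not satisfied (F OR F).
(c) in enterprise zone — holds.
(2): T AND F AND T → false.
(3) veteran — not satisfied.
Overall = F OR F OR F = false.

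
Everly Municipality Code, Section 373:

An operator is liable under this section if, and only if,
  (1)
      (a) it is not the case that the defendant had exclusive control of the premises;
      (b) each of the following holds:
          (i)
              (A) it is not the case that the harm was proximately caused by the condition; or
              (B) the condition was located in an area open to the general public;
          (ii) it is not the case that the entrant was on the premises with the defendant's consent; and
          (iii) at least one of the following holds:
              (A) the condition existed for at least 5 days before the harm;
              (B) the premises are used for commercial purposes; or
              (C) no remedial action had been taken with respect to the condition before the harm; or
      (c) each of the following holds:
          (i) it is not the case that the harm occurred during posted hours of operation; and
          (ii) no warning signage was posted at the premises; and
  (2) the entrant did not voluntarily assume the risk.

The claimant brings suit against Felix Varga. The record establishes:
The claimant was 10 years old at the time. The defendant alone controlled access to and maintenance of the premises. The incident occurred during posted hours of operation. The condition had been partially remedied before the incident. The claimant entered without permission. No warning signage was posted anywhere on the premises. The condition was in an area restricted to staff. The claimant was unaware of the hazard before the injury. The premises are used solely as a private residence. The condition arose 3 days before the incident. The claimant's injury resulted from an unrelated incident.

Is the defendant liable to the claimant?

No — not liable.

(a) not (exclusive control) — not met.
(A) not (proximate cause) — holds.
(B) public area — not satisfied.
(i): T OR F → true.
(ii) not (consent to enter) — met.
(A) condition ≥5 days old — not satisfied.
(B) commercial use — fails.
(C) no remedial action — not satisfied.
(iii): F OR F OR F → false.
(b) = T AND T AND F = false.
(i) not (during posted hours) — fails.
(ii) no signage posted — holds.
(c): F AND T → false.
(1): F OR F OR F → false.
(2) no assumed risk — satisfied.
So Overall is not satisfied (F AND T).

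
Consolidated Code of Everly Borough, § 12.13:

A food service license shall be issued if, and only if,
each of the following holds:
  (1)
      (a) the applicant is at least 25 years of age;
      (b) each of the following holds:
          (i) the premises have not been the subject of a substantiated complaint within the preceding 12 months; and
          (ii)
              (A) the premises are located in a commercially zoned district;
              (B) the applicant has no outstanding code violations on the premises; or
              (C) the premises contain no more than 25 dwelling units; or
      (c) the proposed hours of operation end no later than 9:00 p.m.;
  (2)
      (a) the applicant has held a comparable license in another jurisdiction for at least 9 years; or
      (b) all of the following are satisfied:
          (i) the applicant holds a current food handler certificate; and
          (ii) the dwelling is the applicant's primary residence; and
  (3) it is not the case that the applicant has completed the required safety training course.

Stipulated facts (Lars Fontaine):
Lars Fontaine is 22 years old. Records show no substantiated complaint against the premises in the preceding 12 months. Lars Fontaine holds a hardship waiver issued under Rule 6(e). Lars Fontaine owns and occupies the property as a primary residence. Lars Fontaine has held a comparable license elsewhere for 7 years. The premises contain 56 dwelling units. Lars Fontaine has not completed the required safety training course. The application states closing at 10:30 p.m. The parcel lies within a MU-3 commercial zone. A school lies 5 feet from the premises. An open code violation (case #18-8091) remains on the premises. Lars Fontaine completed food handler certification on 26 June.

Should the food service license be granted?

Yes — granted.

(a) age ≥ 25 — not met.
(i) no complaint in 12 mo. — met.
(A) commercially zoned — satisfied.
(B) no code violations — not satisfied.
(C) ≤ 25 units — not met.
So (ii) is satisfied (T OR F OR F).
So (b) is satisfied (T AND T).
(c) closes by 9 p.m. — not satisfied.
So (1) is satisfied (F OR T OR F).
(a) prior license ≥ 9 yr — fails.
(i) food handler cert. — satisfied.
(ii) primary residence — met.
So (b) is satisfied (T AND T).
(2) = F OR T = true.
(3) not (safety training) — holds.
Overall: T AND T AND T → true.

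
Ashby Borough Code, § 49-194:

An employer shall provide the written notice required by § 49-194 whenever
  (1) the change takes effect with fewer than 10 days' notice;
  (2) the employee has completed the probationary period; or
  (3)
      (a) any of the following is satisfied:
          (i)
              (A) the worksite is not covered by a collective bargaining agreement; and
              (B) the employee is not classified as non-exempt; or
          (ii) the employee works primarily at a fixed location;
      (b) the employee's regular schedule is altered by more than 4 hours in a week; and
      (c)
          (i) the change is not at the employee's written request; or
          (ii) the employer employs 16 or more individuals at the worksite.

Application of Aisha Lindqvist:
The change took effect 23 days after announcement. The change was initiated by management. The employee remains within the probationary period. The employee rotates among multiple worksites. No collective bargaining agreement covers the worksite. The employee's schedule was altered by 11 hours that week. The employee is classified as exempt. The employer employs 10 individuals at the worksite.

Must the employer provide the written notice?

(1) < 10 days' notice — not met.
(2) past probation — fails.
(A) no CBA — holds.
(B) not (non-exempt) — met.
So (i) is satisfied (T AND T).
(ii) fixed location — fails.
(a): T OR F → true.
(b) schedule shift > 4h — satisfied.
(i) not employee-requested — holds.
(ii) ≥ 16 at site — fails.
(c) = T OR F = true.
(3) = T AND T AND T = true.
Overall = F OR F OR T = true.

Yes — required.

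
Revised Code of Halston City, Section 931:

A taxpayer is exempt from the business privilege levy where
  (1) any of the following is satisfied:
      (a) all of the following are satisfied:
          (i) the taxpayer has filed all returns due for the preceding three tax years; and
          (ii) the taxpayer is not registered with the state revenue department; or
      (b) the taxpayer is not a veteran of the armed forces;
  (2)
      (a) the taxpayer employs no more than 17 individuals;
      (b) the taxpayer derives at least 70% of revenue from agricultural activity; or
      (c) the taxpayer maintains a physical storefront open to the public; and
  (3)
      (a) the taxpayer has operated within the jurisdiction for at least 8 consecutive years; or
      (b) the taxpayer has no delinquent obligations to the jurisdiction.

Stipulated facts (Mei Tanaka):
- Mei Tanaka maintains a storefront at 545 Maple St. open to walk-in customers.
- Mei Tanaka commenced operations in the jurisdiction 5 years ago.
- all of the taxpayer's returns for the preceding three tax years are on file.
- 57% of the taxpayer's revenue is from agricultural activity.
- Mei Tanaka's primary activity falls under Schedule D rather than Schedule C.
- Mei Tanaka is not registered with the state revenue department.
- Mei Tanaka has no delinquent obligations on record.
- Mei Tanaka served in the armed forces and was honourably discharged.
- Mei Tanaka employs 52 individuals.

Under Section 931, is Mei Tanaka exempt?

Yes — exempt.

(i) returns current — satisfied.
(ii) not (state-registered) — holds.
(a): T AND T → true.
(b) not (veteran) — fails.
(1): T OR F → true.
(a) ≤ 17 employees — not satisfied.
(b) ≥70% agricultural — not satisfied.
(c) has storefront — holds.
(2): F OR F OR T → true.
(a) ≥ 8 yrs in jurisdiction — fails.
(b) no delinquency — holds.
(3) = F OR T = true.
Overall = T AND T AND T = true.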